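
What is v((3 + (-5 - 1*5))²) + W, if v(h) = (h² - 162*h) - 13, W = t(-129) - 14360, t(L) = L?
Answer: -20039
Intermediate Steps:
W = -14489 (W = -129 - 14360 = -14489)
v(h) = -13 + h² - 162*h
v((3 + (-5 - 1*5))²) + W = (-13 + ((3 + (-5 - 1*5))²)² - 162*(3 + (-5 - 1*5))²) - 14489 = (-13 + ((3 + (-5 - 5))²)² - 162*(3 + (-5 - 5))²) - 14489 = (-13 + ((3 - 10)²)² - 162*(3 - 10)²) - 14489 = (-13 + ((-7)²)² - 162*(-7)²) - 14489 = (-13 + 49² - 162*49) - 14489 = (-13 + 2401 - 7938) - 14489 = -5550 - 14489 = -20039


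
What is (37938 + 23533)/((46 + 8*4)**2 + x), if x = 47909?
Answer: 61471/53993 ≈ 1.1385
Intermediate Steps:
(37938 + 23533)/((46 + 8*4)**2 + x) = (37938 + 23533)/((46 + 8*4)**2 + 47909) = 61471/((46 + 32)**2 + 47909) = 61471/(78**2 + 47909) = 61471/(6084 + 47909) = 61471/53993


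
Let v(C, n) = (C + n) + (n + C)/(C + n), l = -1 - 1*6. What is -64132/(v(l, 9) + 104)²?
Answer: -64132/11449 ≈ -5.6015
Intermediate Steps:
l = -7 (l = -1 - 6 = -7)
v(C, n) = 1 + C + n (v(C, n) = (C + n) + (C + n)/(C + n) = (C + n) + 1 = 1 + C + n)
-64132/(v(l, 9) + 104)² = -64132/((1 - 7 + 9) + 104)² = -64132/(3 + 104)² = -64132/(107²) = -64132/11449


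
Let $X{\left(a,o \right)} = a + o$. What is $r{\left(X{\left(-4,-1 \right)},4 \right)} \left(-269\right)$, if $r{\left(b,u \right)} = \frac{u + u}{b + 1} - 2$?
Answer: $1076$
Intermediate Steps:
$r{\left(b,u \right)} = -2 + \frac{2 u}{1 + b}$ ($r{\left(b,u \right)} = \frac{2 u}{1 + b} - 2 = -2 + \frac{2 u}{1 + b}$)
$r{\left(X{\left(-4,-1 \right)},4 \right)} \left(-269\right) = \frac{2 \left(-1 + 4 - \left(-4 - 1\right)\right)}{1 - 5} \left(-269\right) = \frac{2 \left(-1 + 4 - -5\right)}{1 - 5} \left(-269\right) = \frac{2 \left(-1 + 4 + 5\right)}{-4} \left(-269\right) = 2 \left(- \frac{1}{4}\right) 8 \left(-269\right) = \left(-4\right) \left(-269\right) = 1076$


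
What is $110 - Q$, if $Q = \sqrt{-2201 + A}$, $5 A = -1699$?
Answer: $110 - \frac{4 i \sqrt{3970}}{5} \approx 110.0 - 50.406 i$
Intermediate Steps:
$A = - \frac{1699}{5}$ ($A = \frac{1}{5} \left(-1699\right) = - \frac{1699}{5} \approx -339.8$)
$Q = \frac{4 i \sqrt{3970}}{5}$ ($Q = \sqrt{-2201 - \frac{1699}{5}} = \sqrt{- \frac{12704}{5}} = \frac{4 i \sqrt{3970}}{5} \approx 50.406 i$)
$110 - Q = 110 - \frac{4 i \sqrt{3970}}{5}$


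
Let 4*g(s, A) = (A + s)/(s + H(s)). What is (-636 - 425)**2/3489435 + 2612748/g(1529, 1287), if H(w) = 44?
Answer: 325933279857871/55830960 ≈ 5.8379e+6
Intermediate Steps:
g(s, A) = (A + s)/(4*(44 + s)) (g(s, A) = ((A + s)/(s + 44))/4 = ((A + s)/(44 + s))/4 = (A + s)/(4*(44 + s)))
(-636 - 425)**2/3489435 + 2612748/g(1529, 1287) = (-636 - 425)**2/3489435 + 2612748/(((1287 + 1529)/(4*(44 + 1529)))) = (-1061)**2*(1/3489435) + 2612748/(((1/4)*2816/1573)) = 1125721*(1/3489435) + 2612748/(((1/4)*(1/1573)*2816)) = 1125721/3489435 + 2612748/(64/143) = 1125721/3489435 + 2612748*(143/64) = 1125721/3489435 + 93405741/16 = 325933279857871/55830960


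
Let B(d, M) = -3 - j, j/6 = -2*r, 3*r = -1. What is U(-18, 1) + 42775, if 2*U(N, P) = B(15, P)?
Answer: 85543/2 ≈ 42772.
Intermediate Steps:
r = -⅓ (r = (⅓)*(-1) = -⅓ ≈ -0.33333)
j = 4 (j = 6*(-2*(-⅓)) = 6*(⅔) = 4)
B(d, M) = -7 (B(d, M) = -3 - 1*4 = -3 - 4 = -7)
U(N, P) = -7/2 (U(N, P) = (½)*(-7) = -7/2)
U(-18, 1) + 42775 = -7/2 + 42775 = 85543/2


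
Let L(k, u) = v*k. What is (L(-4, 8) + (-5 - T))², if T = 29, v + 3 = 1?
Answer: 676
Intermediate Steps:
v = -2 (v = -3 + 1 = -2)
L(k, u) = -2*k
(L(-4, 8) + (-5 - T))² = (-2*(-4) + (-5 - 1*29))² = (8 + (-5 - 29))² = (8 - 34)² = (-26)² = 676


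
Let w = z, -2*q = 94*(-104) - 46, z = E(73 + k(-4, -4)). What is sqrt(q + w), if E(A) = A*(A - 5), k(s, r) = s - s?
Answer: 5*sqrt(395) ≈ 99.373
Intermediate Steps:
k(s, r) = 0
E(A) = A*(-5 + A)
z = 4964 (z = (73 + 0)*(-5 + (73 + 0)) = 73*(-5 + 73) = 73*68 = 4964)
q = 4911 (q = -(94*(-104) - 46)/2 = -(-9776 - 46)/2 = -1/2*(-9822) = 4911)
w = 4964
sqrt(q + w) = sqrt(4911 + 4964) = sqrt(9875) = 5*sqrt(395)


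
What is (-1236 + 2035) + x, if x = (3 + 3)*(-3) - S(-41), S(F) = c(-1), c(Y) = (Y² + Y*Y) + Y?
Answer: 780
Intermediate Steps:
c(Y) = Y + 2*Y² (c(Y) = (Y² + Y²) + Y = 2*Y² + Y = Y + 2*Y²)
S(F) = 1 (S(F) = -(1 + 2*(-1)) = -(1 - 2) = -1*(-1) = 1)
x = -19 (x = (3 + 3)*(-3) - 1*1 = 6*(-3) - 1 = -18 - 1 = -19)
(-1236 + 2035) + x = (-1236 + 2035) - 19 = 799 - 19 = 780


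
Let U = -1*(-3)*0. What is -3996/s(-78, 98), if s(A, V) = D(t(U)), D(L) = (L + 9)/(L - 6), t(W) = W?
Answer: 2664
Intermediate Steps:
U = 0 (U = 3*0 = 0)
D(L) = (9 + L)/(-6 + L)
s(A, V) = -3/2 (s(A, V) = (9 + 0)/(-6 + 0) = 9/(-6) = -⅙*9 = -3/2)
-3996/s(-78, 98) = -3996/(-3/2) = -3996*(-⅔) = 2664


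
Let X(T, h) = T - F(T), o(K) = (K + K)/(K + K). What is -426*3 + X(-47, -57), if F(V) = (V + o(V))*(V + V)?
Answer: -5649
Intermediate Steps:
o(K) = 1 (o(K) = (2*K)/((2*K)) = (2*K)*(1/(2*K)) = 1)
F(V) = 2*V*(1 + V) (F(V) = (V + 1)*(V + V) = (1 + V)*(2*V) = 2*V*(1 + V))
X(T, h) = T - 2*T*(1 + T)
-426*3 + X(-47, -57) = -426*3 - 47*(-1 - 2*(-47)) = -1278 - 47*(-1 + 94) = -1278 - 47*93 = -1278 - 4371 = -5649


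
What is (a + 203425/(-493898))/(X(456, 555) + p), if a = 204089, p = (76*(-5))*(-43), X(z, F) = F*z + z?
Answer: 100798945497/133291216648 ≈ 0.75623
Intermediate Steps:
X(z, F) = z + F*z
p = 16340 (p = -380*(-43) = 16340)
(a + 203425/(-493898))/(X(456, 555) + p) = (204089 + 203425/(-493898))/(456*(1 + 555) + 16340) = (204089 + 203425*(-1/493898))/(456*556 + 16340) = (204089 - 203425/493898)/(253536 + 16340) = (100798945497/493898)/269876 = (100798945497/493898)*(1/269876) = 100798945497/133291216648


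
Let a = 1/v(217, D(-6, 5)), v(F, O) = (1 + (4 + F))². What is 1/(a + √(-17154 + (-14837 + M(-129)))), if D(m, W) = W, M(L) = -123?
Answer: 49284/78002101034785 - 2428912656*I*√32114/78002101034785 ≈ 6.3183e-10 - 0.0055802*I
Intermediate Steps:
v(F, O) = (5 + F)²
a = 1/49284 (a = 1/((5 + 217)²) = 1/(222²) = 1/49284 ≈ 2.0291e-5)
1/(a + √(-17154 + (-14837 + M(-129)))) = 1/(1/49284 + √(-17154 + (-14837 - 123))) = 1/(1/49284 + √(-17154 - 14960)) = 1/(1/49284 + √(-32114)) = 1/(1/49284 + I*√32114)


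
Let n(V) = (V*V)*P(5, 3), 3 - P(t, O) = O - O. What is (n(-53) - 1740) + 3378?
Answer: 10065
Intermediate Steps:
P(t, O) = 3 (P(t, O) = 3 - (O - O) = 3 - 1*0 = 3 + 0 = 3)
n(V) = 3*V² (n(V) = (V*V)*3 = V²*3 = 3*V²)
(n(-53) - 1740) + 3378 = (3*(-53)² - 1740) + 3378 = (3*2809 - 1740) + 3378 = (8427 - 1740) + 3378 = 6687 + 3378 = 10065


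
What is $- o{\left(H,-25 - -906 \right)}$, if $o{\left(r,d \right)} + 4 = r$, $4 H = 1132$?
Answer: $-279$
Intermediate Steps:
$H = 283$ ($H = \frac{1}{4} \cdot 1132 = 283$)
$o{\left(r,d \right)} = -4 + r$
$- o{\left(H,-25 - -906 \right)} = - (-4 + 283) = \left(-1\right) 279 = -279$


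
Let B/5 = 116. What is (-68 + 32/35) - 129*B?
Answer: -2621048/35 ≈ -74887.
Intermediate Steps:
B = 580 (B = 5*116 = 580)
(-68 + 32/35) - 129*B = (-68 + 32/35) - 129*580 = (-68 + 32*(1/35)) - 74820 = (-68 + 32/35) - 74820 = -2348/35 - 74820 = -2621048/35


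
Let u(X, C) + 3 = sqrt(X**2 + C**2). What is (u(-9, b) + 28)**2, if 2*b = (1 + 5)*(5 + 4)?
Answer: 1435 + 450*sqrt(10) ≈ 2858.0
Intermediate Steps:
b = 27 (b = ((1 + 5)*(5 + 4))/2 = (6*9)/2 = (1/2)*54 = 27)
u(X, C) = -3 + sqrt(C**2 + X**2) (u(X, C) = -3 + sqrt(X**2 + C**2) = -3 + sqrt(C**2 + X**2))
(u(-9, b) + 28)**2 = ((-3 + sqrt(27**2 + (-9)**2)) + 28)**2 = ((-3 + sqrt(729 + 81)) + 28)**2 = ((-3 + sqrt(810)) + 28)**2 = ((-3 + 9*sqrt(10)) + 28)**2 = (25 + 9*sqrt(10))**2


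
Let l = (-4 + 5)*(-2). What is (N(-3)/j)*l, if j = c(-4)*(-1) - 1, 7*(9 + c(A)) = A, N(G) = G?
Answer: 7/10 ≈ 0.70000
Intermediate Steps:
l = -2 (l = 1*(-2) = -2)
c(A) = -9 + A/7
j = 60/7 (j = (-9 + (⅐)*(-4))*(-1) - 1 = (-9 - 4/7)*(-1) - 1 = -67/7*(-1) - 1 = 67/7 - 1 = 60/7 ≈ 8.5714)
(N(-3)/j)*l = (-3/(60/7))*(-2) = ((7/60)*(-3))*(-2) = -7/20*(-2) = 7/10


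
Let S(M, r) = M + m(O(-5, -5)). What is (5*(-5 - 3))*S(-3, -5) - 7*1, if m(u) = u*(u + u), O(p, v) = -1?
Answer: 33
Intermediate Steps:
m(u) = 2*u² (m(u) = u*(2*u) = 2*u²)
S(M, r) = 2 + M (S(M, r) = M + 2*(-1)² = M + 2*1 = M + 2 = 2 + M)
(5*(-5 - 3))*S(-3, -5) - 7*1 = (5*(-5 - 3))*(2 - 3) - 7*1 = (5*(-8))*(-1) - 7 = -40*(-1) - 7 = 40 - 7 = 33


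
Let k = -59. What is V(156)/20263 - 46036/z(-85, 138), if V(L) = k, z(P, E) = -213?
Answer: 932814901/4316019 ≈ 216.13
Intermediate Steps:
V(L) = -59
V(156)/20263 - 46036/z(-85, 138) = -59/20263 - 46036/(-213) = -59*1/20263 - 46036*(-1/213) = -59/20263 + 46036/213 = 932814901/4316019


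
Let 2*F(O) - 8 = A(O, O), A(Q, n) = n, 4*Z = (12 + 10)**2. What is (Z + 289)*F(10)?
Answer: 3690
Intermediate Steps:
Z = 121 (Z = (12 + 10)**2/4 = (1/4)*22**2 = (1/4)*484 = 121)
F(O) = 4 + O/2
(Z + 289)*F(10) = (121 + 289)*(4 + (1/2)*10) = 410*(4 + 5) = 410*9 = 3690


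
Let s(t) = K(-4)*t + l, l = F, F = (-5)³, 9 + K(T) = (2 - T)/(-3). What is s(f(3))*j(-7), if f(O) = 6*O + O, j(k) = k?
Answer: 2492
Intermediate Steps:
K(T) = -29/3 + T/3 (K(T) = -9 + (2 - T)/(-3) = -9 + (2 - T)*(-⅓) = -9 + (-⅔ + T/3) = -29/3 + T/3)
f(O) = 7*O
F = -125
l = -125
s(t) = -125 - 11*t (s(t) = (-29/3 + (⅓)*(-4))*t - 125 = (-29/3 - 4/3)*t - 125 = -11*t - 125 = -125 - 11*t)
s(f(3))*j(-7) = (-125 - 77*3)*(-7) = (-125 - 11*21)*(-7) = (-125 - 231)*(-7) = -356*(-7) = 2492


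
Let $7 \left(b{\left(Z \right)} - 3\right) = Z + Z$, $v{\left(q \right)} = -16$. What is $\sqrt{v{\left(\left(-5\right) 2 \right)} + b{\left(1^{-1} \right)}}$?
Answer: $\frac{i \sqrt{623}}{7} \approx 3.5657 i$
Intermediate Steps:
$b{\left(Z \right)} = 3 + \frac{2 Z}{7}$ ($b{\left(Z \right)} = 3 + \frac{Z + Z}{7} = 3 + \frac{2 Z}{7}$)
$\sqrt{v{\left(\left(-5\right) 2 \right)} + b{\left(1^{-1} \right)}} = \sqrt{-16 + \left(3 + \frac{2}{7 \cdot 1}\right)} = \sqrt{-16 + \left(3 + \frac{2}{7} \cdot 1\right)} = \sqrt{-16 + \left(3 + \frac{2}{7}\right)} = \sqrt{-16 + \frac{23}{7}} = \sqrt{- \frac{89}{7}} = \frac{i \sqrt{623}}{7}$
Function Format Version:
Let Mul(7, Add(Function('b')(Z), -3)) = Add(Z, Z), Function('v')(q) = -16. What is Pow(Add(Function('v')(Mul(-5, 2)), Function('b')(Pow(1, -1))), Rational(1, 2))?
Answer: Mul(Rational(1, 7), I, Pow(623, Rational(1, 2))) ≈ Mul(3.5657, I)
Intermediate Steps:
Function('b')(Z) = Add(3, Mul(Rational(2, 7), Z)) (Function('b')(Z) = Add(3, Mul(Rational(1, 7), Add(Z, Z))) = Add(3, Mul(Rational(1, 7), Mul(2, Z))) = Add(3, Mul(Rational(2, 7), Z)))
Pow(Add(Function('v')(Mul(-5, 2)), Function('b')(Pow(1, -1))), Rational(1, 2)) = Pow(Add(-16, Add(3, Mul(Rational(2, 7), Pow(1, -1)))), Rational(1, 2)) = Pow(Add(-16, Add(3, Mul(Rational(2, 7), 1))), Rational(1, 2)) = Pow(Add(-16, Add(3, Rational(2, 7))), Rational(1, 2)) = Pow(Add(-16, Rational(23, 7)), Rational(1, 2)) = Pow(Rational(-89, 7), Rational(1, 2)) = Mul(Rational(1, 7), I, Pow(623, Rational(1, 2)))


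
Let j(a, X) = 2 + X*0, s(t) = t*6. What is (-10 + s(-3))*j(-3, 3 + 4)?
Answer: -56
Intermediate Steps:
s(t) = 6*t
j(a, X) = 2 (j(a, X) = 2 + 0 = 2)
(-10 + s(-3))*j(-3, 3 + 4) = (-10 + 6*(-3))*2 = (-10 - 18)*2 = -28*2 = -56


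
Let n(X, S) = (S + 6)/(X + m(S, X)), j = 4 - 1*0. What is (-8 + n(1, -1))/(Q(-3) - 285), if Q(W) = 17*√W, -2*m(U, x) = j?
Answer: 1235/27364 + 221*I*√3/82092 ≈ 0.045132 + 0.0046629*I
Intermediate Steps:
j = 4 (j = 4 + 0 = 4)
m(U, x) = -2 (m(U, x) = -½*4 = -2)
n(X, S) = (6 + S)/(-2 + X) (n(X, S) = (S + 6)/(X - 2) = (6 + S)/(-2 + X))
(-8 + n(1, -1))/(Q(-3) - 285) = (-8 + (6 - 1)/(-2 + 1))/(17*√(-3) - 285) = (-8 + 5/(-1))/(17*(I*√3) - 285) = (-8 - 1*5)/(17*I*√3 - 285) = (-8 - 5)/(-285 + 17*I*√3) = -13/(-285 + 17*I*√3)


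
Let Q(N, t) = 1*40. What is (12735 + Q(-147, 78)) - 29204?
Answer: -16429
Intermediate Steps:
Q(N, t) = 40
(12735 + Q(-147, 78)) - 29204 = (12735 + 40) - 29204 = 12775 - 29204 = -16429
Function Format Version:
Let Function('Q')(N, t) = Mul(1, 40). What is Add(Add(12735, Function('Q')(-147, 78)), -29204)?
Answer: -16429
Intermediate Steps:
Function('Q')(N, t) = 40
Add(Add(12735, Function('Q')(-147, 78)), -29204) = Add(Add(12735, 40), -29204) = Add(12775, -29204) = -16429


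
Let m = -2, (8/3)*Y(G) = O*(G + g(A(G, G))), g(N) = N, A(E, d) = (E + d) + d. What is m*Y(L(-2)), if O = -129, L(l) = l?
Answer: -774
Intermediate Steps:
A(E, d) = E + 2*d
Y(G) = -387*G/2 (Y(G) = 3*(-129*(G + (G + 2*G)))/8 = 3*(-129*(G + 3*G))/8 = 3*(-516*G)/8 = -387*G/2)
m*Y(L(-2)) = -(-387)*(-2) = -2*387 = -774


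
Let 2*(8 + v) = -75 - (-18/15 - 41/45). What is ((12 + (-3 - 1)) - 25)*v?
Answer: 6800/9 ≈ 755.56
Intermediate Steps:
v = -400/9 (v = -8 + (-75 - (-18/15 - 41/45))/2 = -8 + (-75 - (-18*1/15 - 41*1/45))/2 = -8 + (-75 - (-6/5 - 41/45))/2 = -8 + (-75 - 1*(-19/9))/2 = -8 + (-75 + 19/9)/2 = -8 + (1/2)*(-656/9) = -8 - 328/9 = -400/9 ≈ -44.444)
((12 + (-3 - 1)) - 25)*v = ((12 + (-3 - 1)) - 25)*(-400/9) = ((12 - 4) - 25)*(-400/9) = (8 - 25)*(-400/9) = -17*(-400/9) = 6800/9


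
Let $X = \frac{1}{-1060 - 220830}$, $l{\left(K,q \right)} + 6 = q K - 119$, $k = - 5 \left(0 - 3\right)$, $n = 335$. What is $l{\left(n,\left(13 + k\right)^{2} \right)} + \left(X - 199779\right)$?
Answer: $\frac{13920491039}{221890} \approx 62736.0$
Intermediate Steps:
$k = 15$ ($k = \left(-5\right) \left(-3\right) = 15$)
$l{\left(K,q \right)} = -125 + K q$ ($l{\left(K,q \right)} = -6 + \left(q K - 119\right) = -6 + \left(K q - 119\right) = -6 + \left(-119 + K q\right) = -125 + K q$)
$X = - \frac{1}{221890}$ ($X = \frac{1}{-221890} = - \frac{1}{221890} \approx -4.5067 \cdot 10^{-6}$)
$l{\left(n,\left(13 + k\right)^{2} \right)} + \left(X - 199779\right) = \left(-125 + 335 \left(13 + 15\right)^{2}\right) - \frac{44328962311}{221890} = \left(-125 + 335 \cdot 28^{2}\right) - \frac{44328962311}{221890} = \left(-125 + 335 \cdot 784\right) - \frac{44328962311}{221890} = \left(-125 + 262640\right) - \frac{44328962311}{221890} = 262515 - \frac{44328962311}{221890} = \frac{13920491039}{221890}$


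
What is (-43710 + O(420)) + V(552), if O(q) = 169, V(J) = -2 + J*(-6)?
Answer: -46855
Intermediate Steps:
V(J) = -2 - 6*J
(-43710 + O(420)) + V(552) = (-43710 + 169) + (-2 - 6*552) = -43541 + (-2 - 3312) = -43541 - 3314 = -46855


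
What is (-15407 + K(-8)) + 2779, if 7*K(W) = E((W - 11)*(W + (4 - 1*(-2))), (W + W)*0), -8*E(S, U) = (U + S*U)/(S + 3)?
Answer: -12628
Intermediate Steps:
E(S, U) = -(U + S*U)/(8*(3 + S)) (E(S, U) = -(U + S*U)/(8*(S + 3)) = -(U + S*U)/(8*(3 + S)))
K(W) = 0 (K(W) = (-(W + W)*0*(1 + (W - 11)*(W + (4 - 1*(-2))))/(24 + 8*((W - 11)*(W + (4 - 1*(-2))))))/7 = (-(2*W)*0*(1 + (-11 + W)*(W + (4 + 2)))/(24 + 8*((-11 + W)*(W + (4 + 2)))))/7 = (-1*0*(1 + (-11 + W)*(W + 6))/(24 + 8*((-11 + W)*(W + 6))))/7 = (-1*0*(1 + (-11 + W)*(6 + W))/(24 + 8*((-11 + W)*(6 + W))))/7 = (-1*0*(1 + (-11 + W)*(6 + W))/(24 + 8*(-11 + W)*(6 + W)))/7 = (⅐)*0 = 0)
(-15407 + K(-8)) + 2779 = (-15407 + 0) + 2779 = -15407 + 2779 = -12628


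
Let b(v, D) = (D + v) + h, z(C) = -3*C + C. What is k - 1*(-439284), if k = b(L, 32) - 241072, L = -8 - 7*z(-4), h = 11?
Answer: 198191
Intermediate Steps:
z(C) = -2*C
L = -64 (L = -8 - (-14)*(-4) = -8 - 7*8 = -8 - 56 = -64)
b(v, D) = 11 + D + v (b(v, D) = (D + v) + 11 = 11 + D + v)
k = -241093 (k = (11 + 32 - 64) - 241072 = -21 - 241072 = -241093)
k - 1*(-439284) = -241093 - 1*(-439284) = -241093 + 439284 = 198191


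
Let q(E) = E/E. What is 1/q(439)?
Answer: 1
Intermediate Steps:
q(E) = 1
1/q(439) = 1/1 = 1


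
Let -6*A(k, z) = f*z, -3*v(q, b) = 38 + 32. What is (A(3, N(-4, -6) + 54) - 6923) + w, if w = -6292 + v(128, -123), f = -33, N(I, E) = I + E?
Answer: -38989/3 ≈ -12996.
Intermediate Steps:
v(q, b) = -70/3 (v(q, b) = -(38 + 32)/3 = -1/3*70 = -70/3)
N(I, E) = E + I
w = -18946/3 (w = -6292 - 70/3 = -18946/3 ≈ -6315.3)
A(k, z) = 11*z/2 (A(k, z) = -(-11)*z/2 = 11*z/2)
(A(3, N(-4, -6) + 54) - 6923) + w = (11*((-6 - 4) + 54)/2 - 6923) - 18946/3 = (11*(-10 + 54)/2 - 6923) - 18946/3 = ((11/2)*44 - 6923) - 18946/3 = (242 - 6923) - 18946/3 = -6681 - 18946/3 = -38989/3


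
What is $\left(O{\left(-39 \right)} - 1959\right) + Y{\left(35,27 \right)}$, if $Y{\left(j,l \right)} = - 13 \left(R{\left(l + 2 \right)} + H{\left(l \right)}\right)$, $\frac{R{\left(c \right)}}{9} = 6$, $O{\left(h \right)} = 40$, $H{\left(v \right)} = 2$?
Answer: $-2647$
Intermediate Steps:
$R{\left(c \right)} = 54$ ($R{\left(c \right)} = 9 \cdot 6 = 54$)
$Y{\left(j,l \right)} = -728$ ($Y{\left(j,l \right)} = - 13 \left(54 + 2\right) = \left(-13\right) 56 = -728$)
$\left(O{\left(-39 \right)} - 1959\right) + Y{\left(35,27 \right)} = \left(40 - 1959\right) - 728 = -1919 - 728 = -2647$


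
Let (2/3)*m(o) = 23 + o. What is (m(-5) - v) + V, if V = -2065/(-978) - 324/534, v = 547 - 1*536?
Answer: 1523645/87042 ≈ 17.505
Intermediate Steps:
v = 11 (v = 547 - 536 = 11)
m(o) = 69/2 + 3*o/2 (m(o) = 3*(23 + o)/2 = 69/2 + 3*o/2)
V = 130973/87042 (V = -2065*(-1/978) - 324*1/534 = 2065/978 - 54/89 = 130973/87042 ≈ 1.5047)
(m(-5) - v) + V = ((69/2 + (3/2)*(-5)) - 1*11) + 130973/87042 = ((69/2 - 15/2) - 11) + 130973/87042 = (27 - 11) + 130973/87042 = 16 + 130973/87042 = 1523645/87042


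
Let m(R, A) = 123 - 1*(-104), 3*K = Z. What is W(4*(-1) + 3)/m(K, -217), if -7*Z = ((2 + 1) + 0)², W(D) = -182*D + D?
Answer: 181/227 ≈ 0.79736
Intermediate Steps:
W(D) = -181*D
Z = -9/7 (Z = -((2 + 1) + 0)²/7 = -(3 + 0)²/7 = -⅐*3² = -⅐*9 = -9/7 ≈ -1.2857)
K = -3/7 (K = (⅓)*(-9/7) = -3/7 ≈ -0.42857)
m(R, A) = 227 (m(R, A) = 123 + 104 = 227)
W(4*(-1) + 3)/m(K, -217) = -181*(4*(-1) + 3)/227 = -181*(-4 + 3)*(1/227) = -181*(-1)*(1/227) = 181*(1/227) = 181/227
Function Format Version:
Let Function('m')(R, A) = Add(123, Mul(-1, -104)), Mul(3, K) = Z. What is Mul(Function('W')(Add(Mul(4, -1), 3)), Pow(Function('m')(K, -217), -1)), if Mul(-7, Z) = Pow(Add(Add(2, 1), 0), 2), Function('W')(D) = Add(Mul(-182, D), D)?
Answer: Rational(181, 227) ≈ 0.79736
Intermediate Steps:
Function('W')(D) = Mul(-181, D)
Z = Rational(-9, 7) (Z = Mul(Rational(-1, 7), Pow(Add(Add(2, 1), 0), 2)) = Mul(Rational(-1, 7), Pow(Add(3, 0), 2)) = Mul(Rational(-1, 7), Pow(3, 2)) = Mul(Rational(-1, 7), 9) = Rational(-9, 7) ≈ -1.2857)
K = Rational(-3, 7) (K = Mul(Rational(1, 3), Rational(-9, 7)) = Rational(-3, 7) ≈ -0.42857)
Function('m')(R, A) = 227 (Function('m')(R, A) = Add(123, 104) = 227)
Mul(Function('W')(Add(Mul(4, -1), 3)), Pow(Function('m')(K, -217), -1)) = Mul(Mul(-181, Add(Mul(4, -1), 3)), Pow(227, -1)) = Mul(Mul(-181, Add(-4, 3)), Rational(1, 227)) = Mul(Mul(-181, -1), Rational(1, 227)) = Mul(181, Rational(1, 227)) = Rational(181, 227)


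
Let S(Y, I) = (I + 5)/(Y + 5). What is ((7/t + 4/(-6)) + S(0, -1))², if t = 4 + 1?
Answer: 529/225 ≈ 2.3511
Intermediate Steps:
t = 5
S(Y, I) = (5 + I)/(5 + Y)
((7/t + 4/(-6)) + S(0, -1))² = ((7/5 + 4/(-6)) + (5 - 1)/(5 + 0))² = ((7*(⅕) + 4*(-⅙)) + 4/5)² = ((7/5 - ⅔) + (⅕)*4)² = (11/15 + ⅘)² = (23/15)² = 529/225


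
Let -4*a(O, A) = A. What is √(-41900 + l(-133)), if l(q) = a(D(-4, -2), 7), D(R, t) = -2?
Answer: 3*I*√18623/2 ≈ 204.7*I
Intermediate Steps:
a(O, A) = -A/4
l(q) = -7/4 (l(q) = -¼*7 = -7/4)
√(-41900 + l(-133)) = √(-41900 - 7/4) = √(-167607/4) = 3*I*√18623/2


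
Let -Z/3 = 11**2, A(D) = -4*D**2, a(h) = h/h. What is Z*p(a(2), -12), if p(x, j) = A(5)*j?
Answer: -435600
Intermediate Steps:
a(h) = 1
p(x, j) = -100*j (p(x, j) = (-4*5**2)*j = (-4*25)*j = -100*j)
Z = -363 (Z = -3*11**2 = -3*121 = -363)
Z*p(a(2), -12) = -(-36300)*(-12) = -363*1200 = -435600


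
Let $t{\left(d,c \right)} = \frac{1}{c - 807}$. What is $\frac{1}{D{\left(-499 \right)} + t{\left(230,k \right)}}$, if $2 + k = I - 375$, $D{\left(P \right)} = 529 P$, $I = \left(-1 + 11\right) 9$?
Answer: $- \frac{1094}{288784275} \approx -3.7883 \cdot 10^{-6}$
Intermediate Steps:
$I = 90$ ($I = 10 \cdot 9 = 90$)
$k = -287$ ($k = -2 + \left(90 - 375\right) = -2 - 285 = -287$)
$t{\left(d,c \right)} = \frac{1}{-807 + c}$
$\frac{1}{D{\left(-499 \right)} + t{\left(230,k \right)}} = \frac{1}{529 \left(-499\right) + \frac{1}{-807 - 287}} = \frac{1}{-263971 + \frac{1}{-1094}} = \frac{1}{-263971 - \frac{1}{1094}} = \frac{1}{- \frac{288784275}{1094}} = - \frac{1094}{288784275}$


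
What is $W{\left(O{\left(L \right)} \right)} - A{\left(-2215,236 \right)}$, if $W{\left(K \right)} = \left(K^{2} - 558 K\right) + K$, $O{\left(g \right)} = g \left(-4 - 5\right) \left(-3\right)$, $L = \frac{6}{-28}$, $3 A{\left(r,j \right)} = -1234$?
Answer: $\frac{2156461}{588} \approx 3667.4$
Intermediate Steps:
$A{\left(r,j \right)} = - \frac{1234}{3}$ ($A{\left(r,j \right)} = \frac{1}{3} \left(-1234\right) = - \frac{1234}{3}$)
$L = - \frac{3}{14}$ ($L = 6 \left(- \frac{1}{28}\right) = - \frac{3}{14} \approx -0.21429$)
$O{\left(g \right)} = 27 g$ ($O{\left(g \right)} = g \left(-9\right) \left(-3\right) = - 9 g \left(-3\right) = 27 g$)
$W{\left(K \right)} = K^{2} - 557 K$
$W{\left(O{\left(L \right)} \right)} - A{\left(-2215,236 \right)} = 27 \left(- \frac{3}{14}\right) \left(-557 + 27 \left(- \frac{3}{14}\right)\right) - - \frac{1234}{3} = - \frac{81 \left(-557 - \frac{81}{14}\right)}{14} + \frac{1234}{3} = \left(- \frac{81}{14}\right) \left(- \frac{7879}{14}\right) + \frac{1234}{3} = \frac{638199}{196} + \frac{1234}{3} = \frac{2156461}{588}$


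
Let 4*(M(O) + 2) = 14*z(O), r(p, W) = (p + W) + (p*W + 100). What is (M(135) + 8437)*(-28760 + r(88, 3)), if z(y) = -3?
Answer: -476910945/2 ≈ -2.3846e+8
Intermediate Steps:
r(p, W) = 100 + W + p + W*p (r(p, W) = (W + p) + (W*p + 100) = (W + p) + (100 + W*p) = 100 + W + p + W*p)
M(O) = -25/2 (M(O) = -2 + (14*(-3))/4 = -2 + (¼)*(-42) = -2 - 21/2 = -25/2)
(M(135) + 8437)*(-28760 + r(88, 3)) = (-25/2 + 8437)*(-28760 + (100 + 3 + 88 + 3*88)) = 16849*(-28760 + (100 + 3 + 88 + 264))/2 = 16849*(-28760 + 455)/2 = (16849/2)*(-28305) = -476910945/2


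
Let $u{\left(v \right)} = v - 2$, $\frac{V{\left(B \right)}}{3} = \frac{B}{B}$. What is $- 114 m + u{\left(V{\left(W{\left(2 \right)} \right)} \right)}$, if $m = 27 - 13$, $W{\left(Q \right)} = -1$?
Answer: $-1595$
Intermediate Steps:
$V{\left(B \right)} = 3$ ($V{\left(B \right)} = 3 \frac{B}{B} = 3 \cdot 1 = 3$)
$u{\left(v \right)} = -2 + v$
$m = 14$ ($m = 27 - 13 = 14$)
$- 114 m + u{\left(V{\left(W{\left(2 \right)} \right)} \right)} = \left(-114\right) 14 + \left(-2 + 3\right) = -1596 + 1 = -1595$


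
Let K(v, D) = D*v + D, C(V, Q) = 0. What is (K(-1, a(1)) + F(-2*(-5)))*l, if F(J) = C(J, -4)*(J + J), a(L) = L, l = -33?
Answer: 0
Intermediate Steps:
F(J) = 0 (F(J) = 0*(J + J) = 0*(2*J) = 0)
K(v, D) = D + D*v
(K(-1, a(1)) + F(-2*(-5)))*l = (1*(1 - 1) + 0)*(-33) = (1*0 + 0)*(-33) = (0 + 0)*(-33) = 0*(-33) = 0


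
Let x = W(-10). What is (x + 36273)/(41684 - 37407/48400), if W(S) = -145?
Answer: 1748595200/2017468193 ≈ 0.86673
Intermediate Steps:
x = -145
(x + 36273)/(41684 - 37407/48400) = (-145 + 36273)/(41684 - 37407/48400) = 36128/(41684 - 37407*1/48400) = 36128/(41684 - 37407/48400) = 36128/(2017468193/48400) = 36128*(48400/2017468193) = 1748595200/2017468193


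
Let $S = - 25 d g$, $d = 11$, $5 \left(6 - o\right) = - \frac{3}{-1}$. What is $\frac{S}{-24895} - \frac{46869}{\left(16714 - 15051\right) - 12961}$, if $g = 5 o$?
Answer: $\frac{83379427}{18750914} \approx 4.4467$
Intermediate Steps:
$o = \frac{27}{5}$ ($o = 6 - \frac{\left(-3\right) \frac{1}{-1}}{5} = 6 - \frac{\left(-3\right) \left(-1\right)}{5} = 6 - \frac{3}{5} = \frac{27}{5} \approx 5.4$)
$g = 27$ ($g = 5 \cdot \frac{27}{5} = 27$)
$S = -7425$ ($S = \left(-25\right) 11 \cdot 27 = \left(-275\right) 27 = -7425$)
$\frac{S}{-24895} - \frac{46869}{\left(16714 - 15051\right) - 12961} = - \frac{7425}{-24895} - \frac{46869}{\left(16714 - 15051\right) - 12961} = \left(-7425\right) \left(- \frac{1}{24895}\right) - \frac{46869}{1663 - 12961} = \frac{1485}{4979} - \frac{46869}{-11298} = \frac{1485}{4979} - - \frac{15623}{3766} = \frac{1485}{4979} + \frac{15623}{3766} = \frac{83379427}{18750914}$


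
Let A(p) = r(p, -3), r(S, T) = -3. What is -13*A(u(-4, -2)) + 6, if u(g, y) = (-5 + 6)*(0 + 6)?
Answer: 45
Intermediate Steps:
u(g, y) = 6 (u(g, y) = 1*6 = 6)
A(p) = -3
-13*A(u(-4, -2)) + 6 = -13*(-3) + 6 = 39 + 6 = 45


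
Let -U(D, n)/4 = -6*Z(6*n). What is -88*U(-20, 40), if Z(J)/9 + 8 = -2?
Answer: 190080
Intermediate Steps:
Z(J) = -90 (Z(J) = -72 + 9*(-2) = -72 - 18 = -90)
U(D, n) = -2160 (U(D, n) = -(-24)*(-90) = -4*540 = -2160)
-88*U(-20, 40) = -88*(-2160) = 190080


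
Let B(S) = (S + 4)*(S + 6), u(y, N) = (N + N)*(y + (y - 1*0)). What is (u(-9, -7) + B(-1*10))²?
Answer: 76176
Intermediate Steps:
u(y, N) = 4*N*y (u(y, N) = (2*N)*(y + (y + 0)) = (2*N)*(y + y) = (2*N)*(2*y) = 4*N*y)
B(S) = (4 + S)*(6 + S)
(u(-9, -7) + B(-1*10))² = (4*(-7)*(-9) + (24 + (-1*10)² + 10*(-1*10)))² = (252 + (24 + (-10)² + 10*(-10)))² = (252 + (24 + 100 - 100))² = (252 + 24)² = 276² = 76176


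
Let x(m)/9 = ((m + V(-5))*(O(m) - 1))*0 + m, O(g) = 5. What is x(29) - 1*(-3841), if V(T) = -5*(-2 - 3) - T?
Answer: 4102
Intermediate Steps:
V(T) = 25 - T (V(T) = -5*(-5) - T = 25 - T)
x(m) = 9*m (x(m) = 9*(((m + (25 - 1*(-5)))*(5 - 1))*0 + m) = 9*(((m + (25 + 5))*4)*0 + m) = 9*(((m + 30)*4)*0 + m) = 9*(((30 + m)*4)*0 + m) = 9*((120 + 4*m)*0 + m) = 9*(0 + m) = 9*m)
x(29) - 1*(-3841) = 9*29 - 1*(-3841) = 261 + 3841 = 4102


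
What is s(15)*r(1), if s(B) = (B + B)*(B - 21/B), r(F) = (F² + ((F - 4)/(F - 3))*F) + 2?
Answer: 1836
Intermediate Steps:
r(F) = 2 + F² + F*(-4 + F)/(-3 + F) (r(F) = (F² + ((-4 + F)/(-3 + F))*F) + 2 = (F² + F*(-4 + F)/(-3 + F)) + 2 = 2 + F² + F*(-4 + F)/(-3 + F))
s(B) = 2*B*(B - 21/B) (s(B) = (2*B)*(B - 21/B) = 2*B*(B - 21/B))
s(15)*r(1) = (-42 + 2*15²)*((-6 + 1³ - 2*1 - 2*1²)/(-3 + 1)) = (-42 + 2*225)*((-6 + 1 - 2 - 2*1)/(-2)) = (-42 + 450)*(-(-6 + 1 - 2 - 2)/2) = 408*(-½*(-9)) = 408*(9/2) = 1836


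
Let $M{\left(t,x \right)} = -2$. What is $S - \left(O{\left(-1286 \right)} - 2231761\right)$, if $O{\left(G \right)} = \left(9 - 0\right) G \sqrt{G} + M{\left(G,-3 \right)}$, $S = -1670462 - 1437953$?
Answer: $-876652 + 11574 i \sqrt{1286} \approx -8.7665 \cdot 10^{5} + 4.1505 \cdot 10^{5} i$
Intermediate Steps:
$S = -3108415$
$O{\left(G \right)} = -2 + 9 G^{\frac{3}{2}}$ ($O{\left(G \right)} = \left(9 - 0\right) G \sqrt{G} - 2 = \left(9 + 0\right) G^{\frac{3}{2}} - 2 = 9 G^{\frac{3}{2}} - 2 = -2 + 9 G^{\frac{3}{2}}$)
$S - \left(O{\left(-1286 \right)} - 2231761\right) = -3108415 - \left(\left(-2 + 9 \left(-1286\right)^{\frac{3}{2}}\right) - 2231761\right) = -3108415 - \left(\left(-2 + 9 \left(- 1286 i \sqrt{1286}\right)\right) - 2231761\right) = -3108415 - \left(\left(-2 - 11574 i \sqrt{1286}\right) - 2231761\right) = -3108415 - \left(-2231763 - 11574 i \sqrt{1286}\right) = -3108415 + \left(2231763 + 11574 i \sqrt{1286}\right) = -876652 + 11574 i \sqrt{1286}$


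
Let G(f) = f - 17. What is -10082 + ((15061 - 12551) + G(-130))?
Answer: -7719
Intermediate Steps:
G(f) = -17 + f
-10082 + ((15061 - 12551) + G(-130)) = -10082 + ((15061 - 12551) + (-17 - 130)) = -10082 + (2510 - 147) = -10082 + 2363 = -7719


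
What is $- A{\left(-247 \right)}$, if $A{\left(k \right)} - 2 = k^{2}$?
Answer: $-61011$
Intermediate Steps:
$A{\left(k \right)} = 2 + k^{2}$
$- A{\left(-247 \right)} = - (2 + \left(-247\right)^{2}) = - (2 + 61009) = \left(-1\right) 61011 = -61011$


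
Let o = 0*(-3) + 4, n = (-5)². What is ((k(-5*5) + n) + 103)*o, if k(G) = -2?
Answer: 504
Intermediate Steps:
n = 25
o = 4 (o = 0 + 4 = 4)
((k(-5*5) + n) + 103)*o = ((-2 + 25) + 103)*4 = (23 + 103)*4 = 126*4 = 504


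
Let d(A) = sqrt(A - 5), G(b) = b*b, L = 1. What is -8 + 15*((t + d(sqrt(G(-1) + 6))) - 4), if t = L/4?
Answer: -257/4 + 15*I*sqrt(5 - sqrt(7)) ≈ -64.25 + 23.015*I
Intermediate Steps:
G(b) = b**2
t = 1/4 ≈ 0.25000
d(A) = sqrt(-5 + A)
-8 + 15*((t + d(sqrt(G(-1) + 6))) - 4) = -8 + 15*((1/4 + sqrt(-5 + sqrt((-1)**2 + 6))) - 4) = -8 + 15*((1/4 + sqrt(-5 + sqrt(1 + 6))) - 4) = -8 + 15*((1/4 + sqrt(-5 + sqrt(7))) - 4) = -8 + 15*(-15/4 + sqrt(-5 + sqrt(7))) = -8 + (-225/4 + 15*sqrt(-5 + sqrt(7))) = -257/4 + 15*sqrt(-5 + sqrt(7))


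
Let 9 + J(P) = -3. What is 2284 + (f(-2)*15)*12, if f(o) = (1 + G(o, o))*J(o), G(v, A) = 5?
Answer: -10676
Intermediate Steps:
J(P) = -12 (J(P) = -9 - 3 = -12)
f(o) = -72 (f(o) = (1 + 5)*(-12) = 6*(-12) = -72)
2284 + (f(-2)*15)*12 = 2284 - 72*15*12 = 2284 - 1080*12 = 2284 - 12960 = -10676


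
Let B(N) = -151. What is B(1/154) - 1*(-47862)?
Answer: 47711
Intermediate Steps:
B(1/154) - 1*(-47862) = -151 - 1*(-47862) = -151 + 47862 = 47711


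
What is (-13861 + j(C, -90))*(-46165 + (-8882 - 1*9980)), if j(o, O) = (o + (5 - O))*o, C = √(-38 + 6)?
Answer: 903420111 - 24710260*I*√2 ≈ 9.0342e+8 - 3.4946e+7*I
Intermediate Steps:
C = 4*I*√2 (C = √(-32) = 4*I*√2 ≈ 5.6569*I)
j(o, O) = o*(5 + o - O) (j(o, O) = (5 + o - O)*o = o*(5 + o - O))
(-13861 + j(C, -90))*(-46165 + (-8882 - 1*9980)) = (-13861 + (4*I*√2)*(5 + 4*I*√2 - 1*(-90)))*(-46165 + (-8882 - 1*9980)) = (-13861 + (4*I*√2)*(5 + 4*I*√2 + 90))*(-46165 + (-8882 - 9980)) = (-13861 + (4*I*√2)*(95 + 4*I*√2))*(-46165 - 18862) = (-13861 + 4*I*√2*(95 + 4*I*√2))*(-65027) = 901339247 - 260108*I*√2*(95 + 4*I*√2)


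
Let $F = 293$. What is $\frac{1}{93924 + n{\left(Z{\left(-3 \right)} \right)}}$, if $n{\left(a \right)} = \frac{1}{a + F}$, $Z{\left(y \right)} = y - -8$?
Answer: $\frac{298}{27989353} \approx 1.0647 \cdot 10^{-5}$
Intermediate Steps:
$Z{\left(y \right)} = 8 + y$ ($Z{\left(y \right)} = y + 8 = 8 + y$)
$n{\left(a \right)} = \frac{1}{293 + a}$ ($n{\left(a \right)} = \frac{1}{a + 293} = \frac{1}{293 + a}$)
$\frac{1}{93924 + n{\left(Z{\left(-3 \right)} \right)}} = \frac{1}{93924 + \frac{1}{293 + \left(8 - 3\right)}} = \frac{1}{93924 + \frac{1}{293 + 5}} = \frac{1}{93924 + \frac{1}{298}} = \frac{1}{\frac{27989353}{298}} = \frac{298}{27989353}$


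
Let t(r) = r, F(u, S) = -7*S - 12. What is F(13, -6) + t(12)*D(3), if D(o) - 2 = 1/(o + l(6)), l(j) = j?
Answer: 166/3 ≈ 55.333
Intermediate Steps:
D(o) = 2 + 1/(6 + o) (D(o) = 2 + 1/(o + 6) = 2 + 1/(6 + o))
F(u, S) = -12 - 7*S
F(13, -6) + t(12)*D(3) = (-12 - 7*(-6)) + 12*((13 + 2*3)/(6 + 3)) = (-12 + 42) + 12*((13 + 6)/9) = 30 + 12*((⅑)*19) = 30 + 12*(19/9) = 30 + 76/3 = 166/3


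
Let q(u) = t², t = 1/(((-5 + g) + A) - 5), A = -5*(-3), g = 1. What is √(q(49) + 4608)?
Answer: √165889/6 ≈ 67.882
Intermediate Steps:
A = 15
t = ⅙ (t = 1/(((-5 + 1) + 15) - 5) = 1/((-4 + 15) - 5) = 1/(11 - 5) = 1/6 = ⅙ ≈ 0.16667)
q(u) = 1/36 (q(u) = (⅙)² = 1/36)
√(q(49) + 4608) = √(1/36 + 4608) = √(165889/36) = √165889/6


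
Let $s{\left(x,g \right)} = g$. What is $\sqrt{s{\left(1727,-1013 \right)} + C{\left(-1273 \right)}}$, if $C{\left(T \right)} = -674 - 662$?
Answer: $9 i \sqrt{29} \approx 48.466 i$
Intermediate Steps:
$C{\left(T \right)} = -1336$
$\sqrt{s{\left(1727,-1013 \right)} + C{\left(-1273 \right)}} = \sqrt{-1013 - 1336} = \sqrt{-2349} = 9 i \sqrt{29}$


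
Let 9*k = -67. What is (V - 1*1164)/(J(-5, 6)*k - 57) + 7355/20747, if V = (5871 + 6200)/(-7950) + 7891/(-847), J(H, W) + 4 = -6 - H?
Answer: 495322499219567/8289046835300 ≈ 59.756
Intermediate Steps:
k = -67/9 (k = (⅑)*(-67) = -67/9 ≈ -7.4444)
J(H, W) = -10 - H (J(H, W) = -4 + (-6 - H) = -10 - H)
V = -72957587/6733650 (V = 12071*(-1/7950) + 7891*(-1/847) = -12071/7950 - 7891/847 = -72957587/6733650 ≈ -10.835)
(V - 1*1164)/(J(-5, 6)*k - 57) + 7355/20747 = (-72957587/6733650 - 1*1164)/((-10 - 1*(-5))*(-67/9) - 57) + 7355/20747 = (-72957587/6733650 - 1164)/((-10 + 5)*(-67/9) - 57) + 7355*(1/20747) = -7910926187/(6733650*(-5*(-67/9) - 57)) + 7355/20747 = -7910926187/(6733650*(335/9 - 57)) + 7355/20747 = -7910926187/(6733650*(-178/9)) + 7355/20747 = -7910926187/6733650*(-9/178) + 7355/20747 = 23732778561/399529900 + 7355/20747 = 495322499219567/8289046835300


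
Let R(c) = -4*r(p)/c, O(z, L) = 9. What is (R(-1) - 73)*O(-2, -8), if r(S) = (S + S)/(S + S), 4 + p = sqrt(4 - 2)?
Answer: -621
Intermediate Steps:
p = -4 + sqrt(2) (p = -4 + sqrt(4 - 2) = -4 + sqrt(2) ≈ -2.5858)
r(S) = 1 (r(S) = (2*S)/((2*S)) = (2*S)*(1/(2*S)) = 1)
R(c) = -4/c
(R(-1) - 73)*O(-2, -8) = (-4/(-1) - 73)*9 = (-4*(-1) - 73)*9 = (4 - 73)*9 = -69*9 = -621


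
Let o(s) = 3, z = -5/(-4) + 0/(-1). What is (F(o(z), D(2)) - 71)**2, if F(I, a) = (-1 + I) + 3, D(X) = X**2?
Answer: 4356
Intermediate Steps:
z = 5/4 (z = -5*(-1/4) + 0*(-1) = 5/4 + 0 = 5/4 ≈ 1.2500)
F(I, a) = 2 + I
(F(o(z), D(2)) - 71)**2 = ((2 + 3) - 71)**2 = (5 - 71)**2 = (-66)**2 = 4356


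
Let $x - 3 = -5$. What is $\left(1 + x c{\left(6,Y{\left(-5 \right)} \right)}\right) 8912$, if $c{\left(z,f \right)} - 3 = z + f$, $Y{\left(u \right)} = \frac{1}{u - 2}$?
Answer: $- \frac{1042704}{7} \approx -1.4896 \cdot 10^{5}$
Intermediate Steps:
$x = -2$ ($x = 3 - 5 = -2$)
$Y{\left(u \right)} = \frac{1}{-2 + u}$
$c{\left(z,f \right)} = 3 + f + z$ ($c{\left(z,f \right)} = 3 + \left(z + f\right) = 3 + \left(f + z\right) = 3 + f + z$)
$\left(1 + x c{\left(6,Y{\left(-5 \right)} \right)}\right) 8912 = \left(1 - 2 \left(3 + \frac{1}{-2 - 5} + 6\right)\right) 8912 = \left(1 - 2 \left(3 + \frac{1}{-7} + 6\right)\right) 8912 = \left(1 - 2 \left(3 - \frac{1}{7} + 6\right)\right) 8912 = \left(1 - \frac{124}{7}\right) 8912 = \left(- \frac{117}{7}\right) 8912 = - \frac{1042704}{7}$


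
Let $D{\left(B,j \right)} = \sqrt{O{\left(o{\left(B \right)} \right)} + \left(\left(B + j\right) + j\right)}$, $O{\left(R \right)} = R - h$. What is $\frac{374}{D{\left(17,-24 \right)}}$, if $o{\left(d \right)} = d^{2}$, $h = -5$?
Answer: $\frac{374 \sqrt{263}}{263} \approx 23.062$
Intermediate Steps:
$O{\left(R \right)} = 5 + R$ ($O{\left(R \right)} = R - -5 = R + 5 = 5 + R$)
$D{\left(B,j \right)} = \sqrt{5 + B + B^{2} + 2 j}$ ($D{\left(B,j \right)} = \sqrt{\left(5 + B^{2}\right) + \left(\left(B + j\right) + j\right)} = \sqrt{\left(5 + B^{2}\right) + \left(B + 2 j\right)} = \sqrt{5 + B + B^{2} + 2 j}$)
$\frac{374}{D{\left(17,-24 \right)}} = \frac{374}{\sqrt{5 + 17 + 17^{2} + 2 \left(-24\right)}} = \frac{374}{\sqrt{5 + 17 + 289 - 48}} = \frac{374}{\sqrt{263}} = 374 \frac{\sqrt{263}}{263} = \frac{374 \sqrt{263}}{263}$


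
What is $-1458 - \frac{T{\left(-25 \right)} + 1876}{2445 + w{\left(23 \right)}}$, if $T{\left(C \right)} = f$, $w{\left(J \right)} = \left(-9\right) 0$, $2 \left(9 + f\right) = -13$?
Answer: $- \frac{7133341}{4890} \approx -1458.8$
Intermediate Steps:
$f = - \frac{31}{2}$ ($f = -9 + \frac{1}{2} \left(-13\right) = -9 - \frac{13}{2} = - \frac{31}{2} \approx -15.5$)
$w{\left(J \right)} = 0$
$T{\left(C \right)} = - \frac{31}{2}$
$-1458 - \frac{T{\left(-25 \right)} + 1876}{2445 + w{\left(23 \right)}} = -1458 - \frac{- \frac{31}{2} + 1876}{2445 + 0} = -1458 - \frac{3721}{2 \cdot 2445} = -1458 - \frac{3721}{2} \cdot \frac{1}{2445} = -1458 - \frac{3721}{4890} = - \frac{7133341}{4890}$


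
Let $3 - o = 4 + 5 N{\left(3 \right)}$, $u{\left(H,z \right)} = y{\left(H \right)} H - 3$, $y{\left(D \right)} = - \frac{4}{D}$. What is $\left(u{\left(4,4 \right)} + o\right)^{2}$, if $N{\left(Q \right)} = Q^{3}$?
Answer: $20449$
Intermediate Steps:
$u{\left(H,z \right)} = -7$ ($u{\left(H,z \right)} = - \frac{4}{H} H - 3 = -4 - 3 = -7$)
$o = -136$ ($o = 3 - \left(4 + 5 \cdot 3^{3}\right) = 3 - \left(4 + 5 \cdot 27\right) = 3 - \left(4 + 135\right) = 3 - 139 = -136$)
$\left(u{\left(4,4 \right)} + o\right)^{2} = \left(-7 - 136\right)^{2} = \left(-143\right)^{2} = 20449$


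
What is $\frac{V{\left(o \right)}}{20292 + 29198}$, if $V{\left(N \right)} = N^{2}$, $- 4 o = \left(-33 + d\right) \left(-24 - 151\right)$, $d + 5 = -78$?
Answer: $\frac{105125}{202} \approx 520.42$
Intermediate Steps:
$d = -83$ ($d = -5 - 78 = -83$)
$o = -5075$ ($o = - \frac{\left(-33 - 83\right) \left(-24 - 151\right)}{4} = - \frac{\left(-116\right) \left(-175\right)}{4} = \left(- \frac{1}{4}\right) 20300 = -5075$)
$\frac{V{\left(o \right)}}{20292 + 29198} = \frac{\left(-5075\right)^{2}}{20292 + 29198} = \frac{25755625}{49490} = 25755625 \cdot \frac{1}{49490} = \frac{105125}{202}$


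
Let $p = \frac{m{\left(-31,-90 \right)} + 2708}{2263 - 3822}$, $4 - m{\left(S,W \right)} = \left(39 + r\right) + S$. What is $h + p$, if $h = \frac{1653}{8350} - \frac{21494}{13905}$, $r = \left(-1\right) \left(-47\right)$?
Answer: $- \frac{110492688683}{36202084650} \approx -3.0521$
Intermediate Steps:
$r = 47$
$m{\left(S,W \right)} = -82 - S$ ($m{\left(S,W \right)} = 4 - \left(\left(39 + 47\right) + S\right) = 4 - \left(86 + S\right) = -82 - S$)
$h = - \frac{31297987}{23221350}$ ($h = 1653 \cdot \frac{1}{8350} - \frac{21494}{13905} = \frac{1653}{8350} - \frac{21494}{13905} = - \frac{31297987}{23221350} \approx -1.3478$)
$p = - \frac{2657}{1559}$ ($p = \frac{\left(-82 - -31\right) + 2708}{2263 - 3822} = \frac{\left(-82 + 31\right) + 2708}{-1559} = \left(-51 + 2708\right) \left(- \frac{1}{1559}\right) = 2657 \left(- \frac{1}{1559}\right) = - \frac{2657}{1559} \approx -1.7043$)
$h + p = - \frac{31297987}{23221350} - \frac{2657}{1559} = - \frac{110492688683}{36202084650}$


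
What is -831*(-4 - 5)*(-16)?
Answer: -119664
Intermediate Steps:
-831*(-4 - 5)*(-16) = -(-7479)*(-16) = -831*144 = -119664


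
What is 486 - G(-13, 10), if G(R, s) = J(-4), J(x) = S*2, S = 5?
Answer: 476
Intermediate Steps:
J(x) = 10 (J(x) = 5*2 = 10)
G(R, s) = 10
486 - G(-13, 10) = 486 - 1*10 = 486 - 10 = 476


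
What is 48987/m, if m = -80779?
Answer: -48987/80779 ≈ -0.60643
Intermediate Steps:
48987/m = 48987/(-80779) = 48987*(-1/80779) = -48987/80779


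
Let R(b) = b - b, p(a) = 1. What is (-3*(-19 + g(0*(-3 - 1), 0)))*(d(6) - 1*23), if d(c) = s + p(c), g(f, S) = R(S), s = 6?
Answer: -912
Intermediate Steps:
R(b) = 0
g(f, S) = 0
d(c) = 7 (d(c) = 6 + 1 = 7)
(-3*(-19 + g(0*(-3 - 1), 0)))*(d(6) - 1*23) = (-3*(-19 + 0))*(7 - 1*23) = (-3*(-19))*(7 - 23) = 57*(-16) = -912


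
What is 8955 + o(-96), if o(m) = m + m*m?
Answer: 18075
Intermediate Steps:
o(m) = m + m²
8955 + o(-96) = 8955 - 96*(1 - 96) = 8955 - 96*(-95) = 8955 + 9120 = 18075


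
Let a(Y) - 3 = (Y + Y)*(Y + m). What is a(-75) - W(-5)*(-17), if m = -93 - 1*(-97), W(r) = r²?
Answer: 11078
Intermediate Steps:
m = 4 (m = -93 + 97 = 4)
a(Y) = 3 + 2*Y*(4 + Y) (a(Y) = 3 + (Y + Y)*(Y + 4) = 3 + (2*Y)*(4 + Y) = 3 + 2*Y*(4 + Y))
a(-75) - W(-5)*(-17) = (3 + 2*(-75)² + 8*(-75)) - (-5)²*(-17) = (3 + 2*5625 - 600) - 25*(-17) = (3 + 11250 - 600) - 1*(-425) = 10653 + 425 = 11078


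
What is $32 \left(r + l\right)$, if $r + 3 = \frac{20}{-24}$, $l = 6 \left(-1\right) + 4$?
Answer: $- \frac{560}{3} \approx -186.67$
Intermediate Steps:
$l = -2$ ($l = -6 + 4 = -2$)
$r = - \frac{23}{6}$ ($r = -3 + \frac{20}{-24} = -3 + 20 \left(- \frac{1}{24}\right) = -3 - \frac{5}{6} = - \frac{23}{6} \approx -3.8333$)
$32 \left(r + l\right) = 32 \left(- \frac{23}{6} - 2\right) = 32 \left(- \frac{35}{6}\right) = - \frac{560}{3}$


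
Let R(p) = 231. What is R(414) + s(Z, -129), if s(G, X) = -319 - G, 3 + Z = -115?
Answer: 30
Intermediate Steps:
Z = -118 (Z = -3 - 115 = -118)
R(414) + s(Z, -129) = 231 + (-319 - 1*(-118)) = 231 + (-319 + 118) = 231 - 201 = 30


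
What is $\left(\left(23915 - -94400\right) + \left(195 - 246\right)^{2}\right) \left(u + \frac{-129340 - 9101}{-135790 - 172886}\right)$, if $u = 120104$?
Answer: $\frac{373563540653535}{25723} \approx 1.4523 \cdot 10^{10}$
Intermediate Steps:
$\left(\left(23915 - -94400\right) + \left(195 - 246\right)^{2}\right) \left(u + \frac{-129340 - 9101}{-135790 - 172886}\right) = \left(\left(23915 - -94400\right) + \left(195 - 246\right)^{2}\right) \left(120104 + \frac{-129340 - 9101}{-135790 - 172886}\right) = \left(\left(23915 + 94400\right) + \left(-51\right)^{2}\right) \left(120104 - \frac{138441}{-308676}\right) = \left(118315 + 2601\right) \left(120104 - - \frac{46147}{102892}\right) = 120916 \left(120104 + \frac{46147}{102892}\right) = 120916 \cdot \frac{12357786915}{102892} = \frac{373563540653535}{25723}$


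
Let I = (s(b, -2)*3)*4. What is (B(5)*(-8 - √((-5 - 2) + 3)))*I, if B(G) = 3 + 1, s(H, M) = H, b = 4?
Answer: -1536 - 384*I ≈ -1536.0 - 384.0*I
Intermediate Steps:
I = 48 (I = (4*3)*4 = 12*4 = 48)
B(G) = 4
(B(5)*(-8 - √((-5 - 2) + 3)))*I = (4*(-8 - √((-5 - 2) + 3)))*48 = (4*(-8 - √(-7 + 3)))*48 = (4*(-8 - √(-4)))*48 = (4*(-8 - 2*I))*48 = (-32 - 8*I)*48 = -1536 - 384*I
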